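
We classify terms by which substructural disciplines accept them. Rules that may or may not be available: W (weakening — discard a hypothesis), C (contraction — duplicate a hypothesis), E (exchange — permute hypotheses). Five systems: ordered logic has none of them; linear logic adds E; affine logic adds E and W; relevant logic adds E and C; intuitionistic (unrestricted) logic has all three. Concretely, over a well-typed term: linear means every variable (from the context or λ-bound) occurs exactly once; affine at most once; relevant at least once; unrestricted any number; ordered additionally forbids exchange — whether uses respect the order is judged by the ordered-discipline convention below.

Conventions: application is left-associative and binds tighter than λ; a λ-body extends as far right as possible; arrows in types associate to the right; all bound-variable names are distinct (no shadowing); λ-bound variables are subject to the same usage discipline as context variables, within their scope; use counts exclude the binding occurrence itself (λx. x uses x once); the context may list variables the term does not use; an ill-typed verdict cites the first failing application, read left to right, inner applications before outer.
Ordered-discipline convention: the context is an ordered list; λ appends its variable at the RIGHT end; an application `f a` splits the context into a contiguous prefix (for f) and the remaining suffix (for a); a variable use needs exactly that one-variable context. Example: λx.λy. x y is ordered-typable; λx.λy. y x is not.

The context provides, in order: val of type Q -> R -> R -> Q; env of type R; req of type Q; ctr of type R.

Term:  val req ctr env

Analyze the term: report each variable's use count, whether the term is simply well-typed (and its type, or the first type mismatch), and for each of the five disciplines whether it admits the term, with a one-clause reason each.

usage: val: 1, env: 1, req: 1, ctr: 1
order of uses: val, req, ctr, env
typing: well-typed at Q
ordered: ✗, no ordered split (uses run val, req, ctr, env)
linear: ✓, exactly-once usage across val, env, req, ctr
affine: ✓, no duplicate uses among val, env, req, ctr
relevant: ✓, at least one use each (val, env, req, ctr)
unrestricted: ✓, simply typable at Q; W, C, E all held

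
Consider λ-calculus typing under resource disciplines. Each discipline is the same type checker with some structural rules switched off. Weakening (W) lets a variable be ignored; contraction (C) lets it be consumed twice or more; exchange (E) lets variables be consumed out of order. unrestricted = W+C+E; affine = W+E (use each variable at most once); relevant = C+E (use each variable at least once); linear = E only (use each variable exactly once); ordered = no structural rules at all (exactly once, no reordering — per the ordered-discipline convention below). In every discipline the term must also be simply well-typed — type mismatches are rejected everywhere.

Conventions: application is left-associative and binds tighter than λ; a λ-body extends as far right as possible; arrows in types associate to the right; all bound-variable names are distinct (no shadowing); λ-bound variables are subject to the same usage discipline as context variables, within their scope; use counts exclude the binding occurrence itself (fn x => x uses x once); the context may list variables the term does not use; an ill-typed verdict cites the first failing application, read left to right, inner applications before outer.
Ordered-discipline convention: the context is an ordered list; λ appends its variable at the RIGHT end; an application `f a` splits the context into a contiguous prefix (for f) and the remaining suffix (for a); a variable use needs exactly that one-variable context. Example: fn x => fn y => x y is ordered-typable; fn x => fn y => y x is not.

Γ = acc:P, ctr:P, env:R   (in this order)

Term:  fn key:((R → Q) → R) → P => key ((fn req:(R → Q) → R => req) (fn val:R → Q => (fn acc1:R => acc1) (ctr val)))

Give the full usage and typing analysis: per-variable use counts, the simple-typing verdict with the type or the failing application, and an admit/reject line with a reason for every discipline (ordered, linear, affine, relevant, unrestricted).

counts: acc: 0×, ctr: 1×, env: 0×, key (bound): 1×, req (bound): 1×, val (bound): 1×, acc1 (bound): 1×
left-to-right use order: key, req, acc1, ctr, val
typing: ill-typed: can't apply a value of type P
ordered: ✗, the type mismatch rejects it
linear: ✗, not simply typable
affine: ✗, fails simple typing
relevant: ✗, a type mismatch blocks all five
unrestricted: ✗, the type mismatch rejects it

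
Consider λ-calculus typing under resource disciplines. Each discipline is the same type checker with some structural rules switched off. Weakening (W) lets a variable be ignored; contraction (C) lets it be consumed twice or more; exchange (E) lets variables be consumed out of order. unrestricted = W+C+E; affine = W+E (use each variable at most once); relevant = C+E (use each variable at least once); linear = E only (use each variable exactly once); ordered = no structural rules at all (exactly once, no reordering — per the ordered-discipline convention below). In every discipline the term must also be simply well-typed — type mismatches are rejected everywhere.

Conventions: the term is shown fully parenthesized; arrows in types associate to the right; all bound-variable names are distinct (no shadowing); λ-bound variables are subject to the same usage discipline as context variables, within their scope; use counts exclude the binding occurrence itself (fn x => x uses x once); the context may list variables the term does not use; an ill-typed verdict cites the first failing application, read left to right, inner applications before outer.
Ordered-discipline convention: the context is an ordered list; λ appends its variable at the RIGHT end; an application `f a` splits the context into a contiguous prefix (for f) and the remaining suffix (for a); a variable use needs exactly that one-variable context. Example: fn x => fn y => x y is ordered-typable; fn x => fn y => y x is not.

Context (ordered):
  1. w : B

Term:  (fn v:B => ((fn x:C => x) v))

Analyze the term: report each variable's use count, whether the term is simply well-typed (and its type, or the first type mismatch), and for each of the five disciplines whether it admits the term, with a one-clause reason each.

variable uses: w ×0; v [bound] ×1; x [bound] ×1
order of uses: x, v
typing: ill-typed: a function awaiting C gets B
ordered: ✗, fails simple typing
linear: ✗, a type mismatch blocks all five
affine: ✗, the type mismatch rejects it
relevant: ✗, not simply typable
unrestricted: ✗, fails simple typing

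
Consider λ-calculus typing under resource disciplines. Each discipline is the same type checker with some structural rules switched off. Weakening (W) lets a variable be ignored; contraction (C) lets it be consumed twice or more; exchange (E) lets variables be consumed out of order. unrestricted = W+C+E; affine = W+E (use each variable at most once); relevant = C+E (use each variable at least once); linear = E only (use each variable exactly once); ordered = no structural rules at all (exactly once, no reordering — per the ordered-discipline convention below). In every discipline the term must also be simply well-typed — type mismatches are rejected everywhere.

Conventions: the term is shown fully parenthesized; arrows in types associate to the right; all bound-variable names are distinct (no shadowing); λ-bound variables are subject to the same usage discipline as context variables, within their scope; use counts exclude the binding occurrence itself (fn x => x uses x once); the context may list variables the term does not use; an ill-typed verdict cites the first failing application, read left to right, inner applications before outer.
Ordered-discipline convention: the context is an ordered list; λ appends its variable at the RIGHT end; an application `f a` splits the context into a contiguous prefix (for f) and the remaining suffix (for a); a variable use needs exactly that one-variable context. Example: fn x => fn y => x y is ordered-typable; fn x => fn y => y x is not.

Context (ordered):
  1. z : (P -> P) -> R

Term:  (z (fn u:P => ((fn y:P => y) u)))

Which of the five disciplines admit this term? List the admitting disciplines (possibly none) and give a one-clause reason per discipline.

admitted in: ordered, linear, affine, relevant, unrestricted
variable uses: z ×1; u [bound] ×1; y [bound] ×1
order of uses: z, y, u
typing: well-typed — term : R
ordered: ✓, z, u, y: once each, no exchange needed
linear: ✓, single use per variable (z, u, y)
affine: ✓, at most one use each (z, u, y)
relevant: ✓, z, u, y: all used, weakening unneeded
unrestricted: ✓, typability at R is all that's needed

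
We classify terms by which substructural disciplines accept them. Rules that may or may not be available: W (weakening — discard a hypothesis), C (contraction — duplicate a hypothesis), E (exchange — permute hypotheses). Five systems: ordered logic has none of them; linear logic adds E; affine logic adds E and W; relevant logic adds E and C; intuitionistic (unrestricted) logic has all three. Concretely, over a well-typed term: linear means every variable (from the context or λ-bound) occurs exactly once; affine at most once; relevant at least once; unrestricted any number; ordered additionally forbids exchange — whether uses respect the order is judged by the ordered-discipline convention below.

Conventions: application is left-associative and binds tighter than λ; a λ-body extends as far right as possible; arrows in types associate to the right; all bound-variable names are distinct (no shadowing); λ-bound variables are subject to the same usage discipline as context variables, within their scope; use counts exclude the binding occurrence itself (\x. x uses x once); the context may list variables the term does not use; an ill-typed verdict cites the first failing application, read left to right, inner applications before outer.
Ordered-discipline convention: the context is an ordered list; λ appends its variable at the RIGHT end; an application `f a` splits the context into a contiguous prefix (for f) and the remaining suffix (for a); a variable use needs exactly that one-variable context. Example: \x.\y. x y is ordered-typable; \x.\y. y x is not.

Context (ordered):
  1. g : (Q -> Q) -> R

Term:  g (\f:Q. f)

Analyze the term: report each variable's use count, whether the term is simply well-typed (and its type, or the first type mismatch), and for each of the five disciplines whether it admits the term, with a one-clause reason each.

use counts: g: 1×, f (bound): 1×
uses in reading order: g, f
typing: the term checks, with type R
ordered ✓ (g, f once each; derivable with no W/C/E)
linear ✓ (g, f: one use apiece)
affine ✓ (no duplicate uses among g, f)
relevant ✓ (at least one use each (g, f))
unrestricted ✓ (simply typable at R; W, C, E all held)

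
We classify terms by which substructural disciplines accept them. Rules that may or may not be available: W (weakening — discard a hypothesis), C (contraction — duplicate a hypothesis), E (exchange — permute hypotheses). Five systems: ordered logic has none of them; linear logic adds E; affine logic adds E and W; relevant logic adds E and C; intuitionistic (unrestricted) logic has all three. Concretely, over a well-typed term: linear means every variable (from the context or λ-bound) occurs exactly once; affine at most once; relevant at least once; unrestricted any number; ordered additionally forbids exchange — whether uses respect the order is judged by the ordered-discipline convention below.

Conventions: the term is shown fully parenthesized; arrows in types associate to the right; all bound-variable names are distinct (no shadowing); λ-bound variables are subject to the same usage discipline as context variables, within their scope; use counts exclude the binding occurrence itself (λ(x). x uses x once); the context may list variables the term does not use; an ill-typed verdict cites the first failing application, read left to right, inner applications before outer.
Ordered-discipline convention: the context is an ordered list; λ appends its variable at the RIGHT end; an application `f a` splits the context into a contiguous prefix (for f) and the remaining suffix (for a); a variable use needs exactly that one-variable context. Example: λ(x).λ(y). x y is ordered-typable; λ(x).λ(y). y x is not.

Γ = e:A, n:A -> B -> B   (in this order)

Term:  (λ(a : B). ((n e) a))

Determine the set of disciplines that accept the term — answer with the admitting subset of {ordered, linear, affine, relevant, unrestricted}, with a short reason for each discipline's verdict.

admitting disciplines: linear, affine, relevant, unrestricted
counts: e: 1; n: 1; a [bound]: 1
order of uses: n, e, a
typing: well-typed — term : B -> B
ordered ✗ (needs exchange: uses follow n, e, a)
linear ✓ (exactly-once usage across e, n, a)
affine ✓ (e, n, a: no repeats, contraction unneeded)
relevant ✓ (every one of e, n, a appears)
unrestricted ✓ (type-checks (B -> B) and nothing is barred)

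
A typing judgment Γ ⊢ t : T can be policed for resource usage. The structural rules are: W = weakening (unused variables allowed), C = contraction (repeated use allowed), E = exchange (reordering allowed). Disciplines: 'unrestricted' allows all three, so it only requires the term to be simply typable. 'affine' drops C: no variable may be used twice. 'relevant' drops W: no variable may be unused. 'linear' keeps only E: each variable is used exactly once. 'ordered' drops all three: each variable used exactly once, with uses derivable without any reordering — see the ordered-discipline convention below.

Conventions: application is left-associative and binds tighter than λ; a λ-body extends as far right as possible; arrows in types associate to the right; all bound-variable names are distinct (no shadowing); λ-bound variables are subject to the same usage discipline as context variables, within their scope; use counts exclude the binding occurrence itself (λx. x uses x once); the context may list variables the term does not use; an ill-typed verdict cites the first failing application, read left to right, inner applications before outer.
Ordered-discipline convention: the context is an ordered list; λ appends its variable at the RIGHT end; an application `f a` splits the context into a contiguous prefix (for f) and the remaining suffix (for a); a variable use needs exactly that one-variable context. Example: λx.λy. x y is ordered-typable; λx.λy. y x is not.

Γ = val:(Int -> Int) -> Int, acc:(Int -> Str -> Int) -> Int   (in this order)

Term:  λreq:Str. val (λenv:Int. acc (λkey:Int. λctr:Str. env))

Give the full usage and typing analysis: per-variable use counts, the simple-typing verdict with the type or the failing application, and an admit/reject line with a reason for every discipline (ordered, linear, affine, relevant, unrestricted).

variable uses: val ×1, acc ×1, req (bound) ×0, env (bound) ×1, key (bound) ×0, ctr (bound) ×0
uses in reading order: val, acc, env
typing: ✓ — Str -> Int
ordered: ✗, unused: req, key, ctr — weakening required
linear: ✗, unused: req, key, ctr — weakening required
affine: ✓, no duplicate uses among val, acc, req, env, key, ctr
relevant: ✗, unused: req, key, ctr — weakening required
unrestricted: ✓, simply typable at Str -> Int; W, C, E all held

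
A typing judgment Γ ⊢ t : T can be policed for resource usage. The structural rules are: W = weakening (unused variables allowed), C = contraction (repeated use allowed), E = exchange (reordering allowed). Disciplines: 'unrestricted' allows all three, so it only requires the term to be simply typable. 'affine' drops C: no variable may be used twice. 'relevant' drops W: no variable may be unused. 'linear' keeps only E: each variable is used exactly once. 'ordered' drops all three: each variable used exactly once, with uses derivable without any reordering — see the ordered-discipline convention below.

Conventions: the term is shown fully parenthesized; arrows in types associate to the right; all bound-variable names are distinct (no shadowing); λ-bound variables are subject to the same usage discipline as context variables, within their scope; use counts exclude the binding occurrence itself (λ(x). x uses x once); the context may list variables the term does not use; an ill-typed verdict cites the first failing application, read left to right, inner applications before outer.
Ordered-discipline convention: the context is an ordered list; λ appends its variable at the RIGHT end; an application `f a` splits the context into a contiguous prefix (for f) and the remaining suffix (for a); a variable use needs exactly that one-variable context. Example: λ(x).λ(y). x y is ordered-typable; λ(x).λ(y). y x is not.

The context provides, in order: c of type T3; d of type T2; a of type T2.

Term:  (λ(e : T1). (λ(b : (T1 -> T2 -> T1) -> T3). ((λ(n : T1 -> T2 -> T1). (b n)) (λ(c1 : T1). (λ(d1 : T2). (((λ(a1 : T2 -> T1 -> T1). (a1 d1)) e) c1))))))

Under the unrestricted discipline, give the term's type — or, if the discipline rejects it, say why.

not well-typed under unrestricted — not simply typable
counts: c: 0×, d: 0×, a: 0×, e (bound): 1×, b (bound): 1×, n (bound): 1×, c1 (bound): 1×, d1 (bound): 1×, a1 (bound): 1×
left-to-right use order: b, n, a1, d1, e, c1
typing: ill-typed: argument of type T1 where T2 -> T1 -> T1 is required
across the five disciplines: ordered ✗, linear ✗, affine ✗, relevant ✗, unrestricted ✗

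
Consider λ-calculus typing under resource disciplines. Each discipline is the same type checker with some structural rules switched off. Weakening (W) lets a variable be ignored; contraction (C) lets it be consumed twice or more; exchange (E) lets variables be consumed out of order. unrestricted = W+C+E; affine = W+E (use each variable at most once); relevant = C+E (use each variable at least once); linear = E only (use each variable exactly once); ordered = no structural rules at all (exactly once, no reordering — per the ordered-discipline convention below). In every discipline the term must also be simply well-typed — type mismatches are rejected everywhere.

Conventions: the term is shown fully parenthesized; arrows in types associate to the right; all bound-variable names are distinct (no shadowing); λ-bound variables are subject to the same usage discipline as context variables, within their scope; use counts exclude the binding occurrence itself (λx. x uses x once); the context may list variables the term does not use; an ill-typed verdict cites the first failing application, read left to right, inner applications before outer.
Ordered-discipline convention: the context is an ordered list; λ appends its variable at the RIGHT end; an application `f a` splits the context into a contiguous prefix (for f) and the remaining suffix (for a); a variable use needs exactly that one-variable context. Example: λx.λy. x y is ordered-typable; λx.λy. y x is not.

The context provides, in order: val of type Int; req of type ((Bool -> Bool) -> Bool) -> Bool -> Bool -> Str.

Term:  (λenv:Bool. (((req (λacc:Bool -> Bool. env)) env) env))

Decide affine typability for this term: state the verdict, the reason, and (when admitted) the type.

no — env ×3 used more than once (contraction)
usage: val: 0×; req: 1×; env [bound]: 3×; acc [bound]: 0×
use order (left to right): req, env, env, env
typing: ✓ — Bool -> Str
across the five disciplines: ordered ✗, linear ✗, affine ✗, relevant ✗, unrestricted ✓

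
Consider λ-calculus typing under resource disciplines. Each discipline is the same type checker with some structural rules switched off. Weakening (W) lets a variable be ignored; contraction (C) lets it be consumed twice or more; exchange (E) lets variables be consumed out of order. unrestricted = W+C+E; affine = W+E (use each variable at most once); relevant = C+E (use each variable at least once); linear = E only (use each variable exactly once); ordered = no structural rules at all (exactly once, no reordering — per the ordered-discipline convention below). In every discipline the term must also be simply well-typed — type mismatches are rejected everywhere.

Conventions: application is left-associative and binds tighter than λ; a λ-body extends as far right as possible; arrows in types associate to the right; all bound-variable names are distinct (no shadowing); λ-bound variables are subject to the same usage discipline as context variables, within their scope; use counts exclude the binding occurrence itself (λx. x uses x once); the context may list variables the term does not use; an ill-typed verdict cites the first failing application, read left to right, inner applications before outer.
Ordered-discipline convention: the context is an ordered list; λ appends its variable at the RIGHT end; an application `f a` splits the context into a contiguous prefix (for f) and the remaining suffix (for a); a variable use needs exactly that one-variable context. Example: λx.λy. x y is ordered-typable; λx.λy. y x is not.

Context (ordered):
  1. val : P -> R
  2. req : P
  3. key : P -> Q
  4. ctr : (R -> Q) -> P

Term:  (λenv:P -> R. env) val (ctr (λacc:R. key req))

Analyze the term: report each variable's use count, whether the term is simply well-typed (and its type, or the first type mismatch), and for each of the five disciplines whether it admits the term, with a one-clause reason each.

variable uses: val: 1, req: 1, key: 1, ctr: 1, env [bound]: 1, acc [bound]: 0
use order (left to right): env, val, ctr, key, req
typing: the term checks, with type R
ordered ✗ (needs weakening: acc unused)
linear ✗ (needs weakening: acc unused)
affine ✓ (at most one use each (val, req, key, ctr, env, acc))
relevant ✗ (needs weakening: acc unused)
unrestricted ✓ (well-typed at R; no restrictions here)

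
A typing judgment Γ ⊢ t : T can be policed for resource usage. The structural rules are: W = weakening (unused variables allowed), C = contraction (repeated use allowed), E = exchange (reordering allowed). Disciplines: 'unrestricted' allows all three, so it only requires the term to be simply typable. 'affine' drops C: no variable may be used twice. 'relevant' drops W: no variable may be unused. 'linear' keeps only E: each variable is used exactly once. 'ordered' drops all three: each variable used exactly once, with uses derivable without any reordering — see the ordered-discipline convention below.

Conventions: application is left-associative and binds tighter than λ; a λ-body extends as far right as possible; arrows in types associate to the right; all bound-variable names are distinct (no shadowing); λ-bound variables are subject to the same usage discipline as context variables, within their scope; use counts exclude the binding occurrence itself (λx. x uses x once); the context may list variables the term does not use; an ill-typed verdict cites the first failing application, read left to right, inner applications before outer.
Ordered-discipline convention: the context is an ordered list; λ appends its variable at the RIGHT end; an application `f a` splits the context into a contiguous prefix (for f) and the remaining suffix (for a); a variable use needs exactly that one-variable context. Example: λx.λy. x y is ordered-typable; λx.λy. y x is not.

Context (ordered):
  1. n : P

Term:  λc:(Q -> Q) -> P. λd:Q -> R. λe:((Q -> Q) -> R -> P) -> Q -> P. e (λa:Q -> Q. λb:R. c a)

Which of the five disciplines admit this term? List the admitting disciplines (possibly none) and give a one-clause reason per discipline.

admitted in: affine, unrestricted
use counts: n: 0×; c [bound]: 1×; d [bound]: 0×; e [bound]: 1×; a [bound]: 1×; b [bound]: 0×
uses in reading order: e, c, a
typing: the term checks, with type ((Q -> Q) -> P) -> (Q -> R) -> (((Q -> Q) -> R -> P) -> Q -> P) -> Q -> P
ordered ✗ (unused: n, d, b — weakening required)
linear ✗ (unused: n, d, b — weakening required)
affine ✓ (no duplicate uses among n, c, d, e, a, b)
relevant ✗ (unused: n, d, b — weakening required)
unrestricted ✓ (well-typed at ((Q -> Q) -> P) -> (Q -> R) -> (((Q -> Q) -> R -> P) -> Q -> P) -> Q -> P; no restrictions here)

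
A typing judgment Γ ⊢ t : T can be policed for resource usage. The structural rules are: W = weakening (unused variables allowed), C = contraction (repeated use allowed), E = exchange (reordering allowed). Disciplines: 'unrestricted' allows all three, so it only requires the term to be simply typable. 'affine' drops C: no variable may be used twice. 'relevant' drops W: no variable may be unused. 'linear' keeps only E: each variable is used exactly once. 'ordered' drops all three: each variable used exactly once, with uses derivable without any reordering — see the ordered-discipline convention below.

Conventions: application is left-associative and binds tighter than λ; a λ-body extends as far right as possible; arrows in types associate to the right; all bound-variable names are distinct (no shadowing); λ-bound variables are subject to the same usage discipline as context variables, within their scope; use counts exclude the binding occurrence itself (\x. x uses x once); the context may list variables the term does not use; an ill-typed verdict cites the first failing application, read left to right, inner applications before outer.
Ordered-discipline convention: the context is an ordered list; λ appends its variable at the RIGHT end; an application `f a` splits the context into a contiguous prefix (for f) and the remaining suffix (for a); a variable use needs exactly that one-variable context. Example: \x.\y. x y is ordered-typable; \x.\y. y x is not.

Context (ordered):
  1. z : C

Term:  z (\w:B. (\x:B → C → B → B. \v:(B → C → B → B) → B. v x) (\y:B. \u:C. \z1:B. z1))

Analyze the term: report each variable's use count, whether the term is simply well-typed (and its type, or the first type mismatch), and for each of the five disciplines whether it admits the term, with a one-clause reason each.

variable uses: z=1, w (bound)=0, x (bound)=1, v (bound)=1, y (bound)=0, u (bound)=0, z1 (bound)=1
order of uses: z, v, x, z1
typing: ill-typed: can't apply a value of type C
ordered ✗ (not simply typable)
linear ✗ (fails simple typing)
affine ✗ (a type mismatch blocks all five)
relevant ✗ (the type mismatch rejects it)
unrestricted ✗ (not simply typable)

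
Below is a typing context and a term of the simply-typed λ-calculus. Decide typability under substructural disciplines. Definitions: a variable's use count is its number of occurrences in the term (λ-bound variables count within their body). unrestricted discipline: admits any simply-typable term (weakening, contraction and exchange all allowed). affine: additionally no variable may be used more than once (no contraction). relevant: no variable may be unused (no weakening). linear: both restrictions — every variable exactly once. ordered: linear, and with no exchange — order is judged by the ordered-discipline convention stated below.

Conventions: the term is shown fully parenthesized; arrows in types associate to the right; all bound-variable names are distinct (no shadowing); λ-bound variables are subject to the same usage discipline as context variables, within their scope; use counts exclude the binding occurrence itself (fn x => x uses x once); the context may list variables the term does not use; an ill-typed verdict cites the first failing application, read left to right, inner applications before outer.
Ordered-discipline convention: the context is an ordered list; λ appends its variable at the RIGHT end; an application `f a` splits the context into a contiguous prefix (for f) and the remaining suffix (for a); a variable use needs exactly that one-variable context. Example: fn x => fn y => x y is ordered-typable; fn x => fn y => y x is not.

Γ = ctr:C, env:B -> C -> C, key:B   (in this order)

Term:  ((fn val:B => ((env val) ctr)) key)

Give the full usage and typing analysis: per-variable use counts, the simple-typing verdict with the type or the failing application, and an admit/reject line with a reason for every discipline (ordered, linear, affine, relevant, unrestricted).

usage: ctr ×1; env ×1; key ×1; val (bound) ×1
left-to-right use order: env, val, ctr, key
typing: well-typed at C
ordered: ✗ — needs exchange: uses follow env, val, ctr, key
linear: ✓ — exactly-once usage across ctr, env, key, val
affine: ✓ — ctr, env, key, val: no repeats, contraction unneeded
relevant: ✓ — every one of ctr, env, key, val appears
unrestricted: ✓ — simply typable at C; W, C, E all held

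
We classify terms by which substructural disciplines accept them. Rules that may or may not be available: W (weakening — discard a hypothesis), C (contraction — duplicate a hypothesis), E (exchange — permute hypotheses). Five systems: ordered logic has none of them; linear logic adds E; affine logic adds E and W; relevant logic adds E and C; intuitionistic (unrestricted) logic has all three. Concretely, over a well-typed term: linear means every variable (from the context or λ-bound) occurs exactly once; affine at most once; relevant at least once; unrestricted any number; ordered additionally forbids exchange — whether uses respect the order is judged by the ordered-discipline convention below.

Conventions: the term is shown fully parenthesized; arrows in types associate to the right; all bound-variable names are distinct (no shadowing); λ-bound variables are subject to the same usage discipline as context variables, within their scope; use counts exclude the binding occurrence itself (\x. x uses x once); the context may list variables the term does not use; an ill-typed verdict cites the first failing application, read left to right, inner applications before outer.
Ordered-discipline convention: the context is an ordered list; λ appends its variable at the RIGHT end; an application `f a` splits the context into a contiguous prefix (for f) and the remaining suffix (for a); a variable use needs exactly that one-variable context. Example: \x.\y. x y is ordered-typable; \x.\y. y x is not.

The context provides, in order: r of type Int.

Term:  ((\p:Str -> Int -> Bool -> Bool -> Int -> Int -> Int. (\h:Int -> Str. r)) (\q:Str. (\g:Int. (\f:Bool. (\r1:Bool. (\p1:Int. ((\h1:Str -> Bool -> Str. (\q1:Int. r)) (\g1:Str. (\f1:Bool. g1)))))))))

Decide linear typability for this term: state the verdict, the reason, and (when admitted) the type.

no — uses contraction: r ×2; unused: p, h, q, g, f, r1, p1, h1, q1, f1 — weakening required
use counts: r: 2; p (λ-bound): 0; h (λ-bound): 0; q (λ-bound): 0; g (λ-bound): 0; f (λ-bound): 0; r1 (λ-bound): 0; p1 (λ-bound): 0; h1 (λ-bound): 0; q1 (λ-bound): 0; g1 (λ-bound): 1; f1 (λ-bound): 0
left-to-right use order: r, r, g1
typing: the term checks, with type (Int -> Str) -> Int
per-discipline verdicts: ordered ✗ · linear ✗ · affine ✗ · relevant ✗ · unrestricted ✓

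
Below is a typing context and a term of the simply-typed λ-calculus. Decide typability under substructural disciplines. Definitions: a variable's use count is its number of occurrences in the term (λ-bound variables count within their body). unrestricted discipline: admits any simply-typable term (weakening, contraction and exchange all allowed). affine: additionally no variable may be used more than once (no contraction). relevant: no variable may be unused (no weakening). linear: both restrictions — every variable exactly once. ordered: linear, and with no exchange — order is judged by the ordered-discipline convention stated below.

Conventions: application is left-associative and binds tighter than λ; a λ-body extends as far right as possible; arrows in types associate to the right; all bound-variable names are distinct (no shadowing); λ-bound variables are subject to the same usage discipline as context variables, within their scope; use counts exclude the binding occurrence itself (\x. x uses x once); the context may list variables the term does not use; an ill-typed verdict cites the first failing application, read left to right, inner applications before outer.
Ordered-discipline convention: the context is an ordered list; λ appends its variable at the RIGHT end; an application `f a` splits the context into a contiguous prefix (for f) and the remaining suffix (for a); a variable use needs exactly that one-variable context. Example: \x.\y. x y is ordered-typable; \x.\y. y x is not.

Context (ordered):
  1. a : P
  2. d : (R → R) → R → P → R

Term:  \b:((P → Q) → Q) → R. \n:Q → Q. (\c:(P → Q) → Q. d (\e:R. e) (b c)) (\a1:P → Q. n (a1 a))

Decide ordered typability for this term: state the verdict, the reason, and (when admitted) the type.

no — no contiguous prefix/suffix split fits d, e, b, c, n, a1, a
usage: a: 1; d: 1; b (λ-bound): 1; n (λ-bound): 1; c (λ-bound): 1; e (λ-bound): 1; a1 (λ-bound): 1
left-to-right use order: d, e, b, c, n, a1, a
typing: the term checks, with type (((P → Q) → Q) → R) → (Q → Q) → P → R
per-discipline verdicts: ordered ✗; linear ✓; affine ✓; relevant ✓; unrestricted ✓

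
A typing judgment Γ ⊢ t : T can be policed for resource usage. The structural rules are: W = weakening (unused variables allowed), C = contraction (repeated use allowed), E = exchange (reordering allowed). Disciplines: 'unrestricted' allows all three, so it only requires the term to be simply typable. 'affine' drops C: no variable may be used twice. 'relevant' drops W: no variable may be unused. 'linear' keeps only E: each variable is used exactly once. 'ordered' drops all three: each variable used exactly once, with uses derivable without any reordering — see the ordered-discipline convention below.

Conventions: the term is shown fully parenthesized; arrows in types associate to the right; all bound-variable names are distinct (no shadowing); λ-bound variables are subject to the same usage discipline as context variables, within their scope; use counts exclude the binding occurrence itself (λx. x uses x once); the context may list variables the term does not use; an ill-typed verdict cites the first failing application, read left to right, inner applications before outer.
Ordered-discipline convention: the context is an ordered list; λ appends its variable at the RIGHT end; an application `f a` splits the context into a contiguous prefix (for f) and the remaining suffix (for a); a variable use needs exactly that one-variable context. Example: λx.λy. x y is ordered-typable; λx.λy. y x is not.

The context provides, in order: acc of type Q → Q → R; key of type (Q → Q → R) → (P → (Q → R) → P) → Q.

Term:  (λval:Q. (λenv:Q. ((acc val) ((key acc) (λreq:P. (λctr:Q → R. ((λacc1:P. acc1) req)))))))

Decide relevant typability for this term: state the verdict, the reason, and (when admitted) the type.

no — env, ctr never used (weakening)
counts: acc: 2×, key: 1×, val (λ-bound): 1×, env (λ-bound): 0×, req (λ-bound): 1×, ctr (λ-bound): 0×, acc1 (λ-bound): 1×
uses in reading order: acc, val, key, acc, acc1, req
typing: well-typed at Q → Q → R
summary: ordered ✗, linear ✗, affine ✗, relevant ✗, unrestricted ✓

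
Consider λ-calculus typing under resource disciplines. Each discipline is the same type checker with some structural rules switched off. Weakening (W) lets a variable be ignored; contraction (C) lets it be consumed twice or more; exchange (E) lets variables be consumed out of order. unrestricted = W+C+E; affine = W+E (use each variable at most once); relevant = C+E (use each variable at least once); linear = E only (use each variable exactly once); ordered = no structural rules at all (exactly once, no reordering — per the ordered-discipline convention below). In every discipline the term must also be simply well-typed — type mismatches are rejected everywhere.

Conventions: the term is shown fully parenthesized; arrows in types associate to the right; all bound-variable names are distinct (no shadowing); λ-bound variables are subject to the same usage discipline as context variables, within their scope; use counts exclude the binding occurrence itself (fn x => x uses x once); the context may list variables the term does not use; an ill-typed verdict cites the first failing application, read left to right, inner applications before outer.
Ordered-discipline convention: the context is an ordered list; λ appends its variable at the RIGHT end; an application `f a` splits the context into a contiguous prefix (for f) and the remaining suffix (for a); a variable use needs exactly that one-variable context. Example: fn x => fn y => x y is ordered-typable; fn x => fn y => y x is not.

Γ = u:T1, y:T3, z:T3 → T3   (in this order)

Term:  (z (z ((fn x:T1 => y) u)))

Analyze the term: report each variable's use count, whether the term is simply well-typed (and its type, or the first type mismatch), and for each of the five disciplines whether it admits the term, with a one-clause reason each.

variable uses: u=1; y=1; z=2; x (λ-bound)=0
left-to-right use order: z, z, y, u
typing: well-typed — term : T3
ordered ✗ (uses contraction: z ×2; x left unused)
linear ✗ (uses contraction: z ×2; x left unused)
affine ✗ (uses contraction: z ×2)
relevant ✗ (x left unused)
unrestricted ✓ (typability at T3 is all that's needed)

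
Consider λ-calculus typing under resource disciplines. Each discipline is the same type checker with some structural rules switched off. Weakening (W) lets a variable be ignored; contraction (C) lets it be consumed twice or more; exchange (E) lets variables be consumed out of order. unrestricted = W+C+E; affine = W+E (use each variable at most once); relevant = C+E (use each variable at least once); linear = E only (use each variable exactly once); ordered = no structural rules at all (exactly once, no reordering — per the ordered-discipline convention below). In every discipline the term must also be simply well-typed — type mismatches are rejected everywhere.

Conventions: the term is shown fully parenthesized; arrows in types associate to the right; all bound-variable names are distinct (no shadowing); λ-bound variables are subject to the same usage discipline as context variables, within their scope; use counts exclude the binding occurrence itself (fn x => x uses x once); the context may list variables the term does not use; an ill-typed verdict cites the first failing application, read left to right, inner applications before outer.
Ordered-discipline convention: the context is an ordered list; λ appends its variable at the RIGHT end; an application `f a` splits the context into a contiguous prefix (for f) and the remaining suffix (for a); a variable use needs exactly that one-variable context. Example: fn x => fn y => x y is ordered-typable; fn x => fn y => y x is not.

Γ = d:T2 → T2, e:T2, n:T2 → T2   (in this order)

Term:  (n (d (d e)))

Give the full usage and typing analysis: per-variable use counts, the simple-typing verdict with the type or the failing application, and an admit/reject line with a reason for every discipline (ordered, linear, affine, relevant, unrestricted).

variable uses: d=2, e=1, n=1
order of uses: n, d, d, e
typing: well-typed — term : T2
ordered: ✗, needs contraction — d ×2
linear: ✗, needs contraction — d ×2
affine: ✗, needs contraction — d ×2
relevant: ✓, at least one use each (d, e, n)
unrestricted: ✓, simply typable at T2; W, C, E all held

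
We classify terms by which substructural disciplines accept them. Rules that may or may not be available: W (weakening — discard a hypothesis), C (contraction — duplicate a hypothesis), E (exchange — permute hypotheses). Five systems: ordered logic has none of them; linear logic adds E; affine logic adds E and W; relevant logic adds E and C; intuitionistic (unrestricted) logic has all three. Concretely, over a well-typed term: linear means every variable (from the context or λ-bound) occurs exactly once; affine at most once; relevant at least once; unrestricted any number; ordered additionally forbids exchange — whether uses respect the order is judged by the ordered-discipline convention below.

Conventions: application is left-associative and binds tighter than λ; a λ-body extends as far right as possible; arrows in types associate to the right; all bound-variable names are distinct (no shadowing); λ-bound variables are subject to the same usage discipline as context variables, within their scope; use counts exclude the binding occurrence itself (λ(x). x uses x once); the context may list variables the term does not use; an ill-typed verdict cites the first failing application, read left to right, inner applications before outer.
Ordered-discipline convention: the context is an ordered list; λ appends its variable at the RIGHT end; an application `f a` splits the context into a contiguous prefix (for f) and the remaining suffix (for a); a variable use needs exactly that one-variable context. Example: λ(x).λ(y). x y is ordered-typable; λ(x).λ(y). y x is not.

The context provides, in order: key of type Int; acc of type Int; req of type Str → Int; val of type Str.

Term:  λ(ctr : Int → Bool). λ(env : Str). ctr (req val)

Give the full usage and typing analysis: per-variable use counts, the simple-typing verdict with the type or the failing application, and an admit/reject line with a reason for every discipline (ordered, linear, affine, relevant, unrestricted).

use counts: key ×0, acc ×0, req ×1, val ×1, ctr (bound) ×1, env (bound) ×0
left-to-right use order: ctr, req, val
typing: ✓ — (Int → Bool) → Str → Bool
ordered ✗ (needs weakening: key, acc, env unused)
linear ✗ (needs weakening: key, acc, env unused)
affine ✓ (no duplicate uses among key, acc, req, val, ctr, env)
relevant ✗ (needs weakening: key, acc, env unused)
unrestricted ✓ (well-typed at (Int → Bool) → Str → Bool; no restrictions here)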